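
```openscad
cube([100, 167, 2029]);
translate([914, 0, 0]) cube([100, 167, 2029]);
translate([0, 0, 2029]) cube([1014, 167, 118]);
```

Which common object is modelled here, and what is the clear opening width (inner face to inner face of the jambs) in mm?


A door frame. The clear opening width is 814 mm.

Two 2029 mm tall posts with a header on top — a door frame. The left jamb is 100 mm wide at x = 0; the right jamb starts at x = 914. The clear opening is 914 − 100 = 814 mm.


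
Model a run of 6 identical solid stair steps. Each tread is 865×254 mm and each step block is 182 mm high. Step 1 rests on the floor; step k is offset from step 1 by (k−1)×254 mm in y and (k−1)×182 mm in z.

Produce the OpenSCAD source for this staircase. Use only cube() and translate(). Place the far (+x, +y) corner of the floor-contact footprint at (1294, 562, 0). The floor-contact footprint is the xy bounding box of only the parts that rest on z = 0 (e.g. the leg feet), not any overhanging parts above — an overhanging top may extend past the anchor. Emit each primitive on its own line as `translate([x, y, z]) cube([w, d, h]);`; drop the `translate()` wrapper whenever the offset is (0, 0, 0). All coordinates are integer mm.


translate([429, 308, 0]) cube([865, 254, 182]);
translate([429, 562, 182]) cube([865, 254, 182]);
translate([429, 816, 364]) cube([865, 254, 182]);
translate([429, 1070, 546]) cube([865, 254, 182]);
translate([429, 1324, 728]) cube([865, 254, 182]);
translate([429, 1578, 910]) cube([865, 254, 182]);


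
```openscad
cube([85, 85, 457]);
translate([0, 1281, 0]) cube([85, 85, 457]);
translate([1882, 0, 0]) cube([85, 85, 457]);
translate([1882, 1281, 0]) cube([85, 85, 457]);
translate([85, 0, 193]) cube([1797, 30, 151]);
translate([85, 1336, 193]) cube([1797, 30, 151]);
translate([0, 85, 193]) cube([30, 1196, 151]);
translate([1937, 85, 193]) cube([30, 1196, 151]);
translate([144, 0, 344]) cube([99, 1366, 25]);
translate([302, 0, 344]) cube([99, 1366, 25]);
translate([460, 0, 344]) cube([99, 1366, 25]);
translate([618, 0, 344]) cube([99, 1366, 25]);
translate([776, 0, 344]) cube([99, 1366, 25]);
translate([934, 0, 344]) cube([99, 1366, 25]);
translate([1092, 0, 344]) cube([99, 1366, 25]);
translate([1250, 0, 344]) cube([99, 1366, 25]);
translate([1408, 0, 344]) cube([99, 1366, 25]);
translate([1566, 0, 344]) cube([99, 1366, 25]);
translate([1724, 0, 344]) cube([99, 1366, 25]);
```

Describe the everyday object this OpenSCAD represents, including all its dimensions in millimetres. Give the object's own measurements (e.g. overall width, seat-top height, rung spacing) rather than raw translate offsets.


A bed frame 1967 mm long (x) by 1366 mm wide (y). Four 85×85 mm corner posts, 457 mm tall, at the corners of the footprint. Four rails of 30 mm thickness and 151 mm height run between adjacent posts with their undersides at z = 193 mm, their outer faces flush with the outside of the frame (the two x-running rails run between the posts' inner faces; the two y-running rails run between the posts' inner faces). 11 slats, each 99 mm wide (x) and 25 mm thick, lie across the top of the two x-running rails, running the full 1366 mm width of the frame in y; along x they sit between the end posts with a 59 mm gap after the −x posts and between neighbouring slats and before the +x posts.


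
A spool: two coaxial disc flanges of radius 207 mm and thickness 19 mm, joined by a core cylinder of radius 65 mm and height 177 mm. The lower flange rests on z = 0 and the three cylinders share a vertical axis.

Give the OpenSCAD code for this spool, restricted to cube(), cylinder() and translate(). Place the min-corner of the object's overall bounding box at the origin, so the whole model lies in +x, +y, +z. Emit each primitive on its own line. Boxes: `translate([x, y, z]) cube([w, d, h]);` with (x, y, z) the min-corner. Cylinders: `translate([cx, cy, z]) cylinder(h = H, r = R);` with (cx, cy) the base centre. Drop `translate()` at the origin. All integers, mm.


translate([207, 207, 0]) cylinder(h = 19, r = 207);
translate([207, 207, 19]) cylinder(h = 177, r = 65);
translate([207, 207, 196]) cylinder(h = 19, r = 207);


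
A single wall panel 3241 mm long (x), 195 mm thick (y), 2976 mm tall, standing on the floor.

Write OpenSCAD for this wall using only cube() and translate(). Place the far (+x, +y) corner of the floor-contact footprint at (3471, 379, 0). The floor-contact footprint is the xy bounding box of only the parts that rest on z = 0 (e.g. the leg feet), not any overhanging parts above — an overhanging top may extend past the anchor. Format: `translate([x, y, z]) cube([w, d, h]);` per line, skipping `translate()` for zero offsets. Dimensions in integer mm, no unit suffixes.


translate([230, 184, 0]) cube([3241, 195, 2976]);


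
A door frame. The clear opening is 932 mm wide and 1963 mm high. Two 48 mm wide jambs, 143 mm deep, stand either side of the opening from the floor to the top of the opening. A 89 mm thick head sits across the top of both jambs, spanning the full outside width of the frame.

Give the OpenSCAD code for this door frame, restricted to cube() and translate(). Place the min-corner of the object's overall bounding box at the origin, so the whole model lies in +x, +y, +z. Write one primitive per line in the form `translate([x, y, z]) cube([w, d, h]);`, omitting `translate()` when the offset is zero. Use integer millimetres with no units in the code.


cube([48, 143, 1963]);
translate([980, 0, 0]) cube([48, 143, 1963]);
translate([0, 0, 1963]) cube([1028, 143, 89]);


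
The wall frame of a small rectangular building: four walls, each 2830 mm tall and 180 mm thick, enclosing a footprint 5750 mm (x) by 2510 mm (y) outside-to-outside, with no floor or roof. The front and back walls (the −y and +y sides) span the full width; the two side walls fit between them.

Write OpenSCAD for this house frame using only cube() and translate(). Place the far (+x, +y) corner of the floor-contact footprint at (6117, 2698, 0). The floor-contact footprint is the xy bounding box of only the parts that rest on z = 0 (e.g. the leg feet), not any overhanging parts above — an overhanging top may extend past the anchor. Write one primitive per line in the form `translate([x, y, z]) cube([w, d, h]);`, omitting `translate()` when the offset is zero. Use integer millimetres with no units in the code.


translate([367, 188, 0]) cube([5750, 180, 2830]);
translate([367, 2518, 0]) cube([5750, 180, 2830]);
translate([367, 368, 0]) cube([180, 2150, 2830]);
translate([5937, 368, 0]) cube([180, 2150, 2830]);


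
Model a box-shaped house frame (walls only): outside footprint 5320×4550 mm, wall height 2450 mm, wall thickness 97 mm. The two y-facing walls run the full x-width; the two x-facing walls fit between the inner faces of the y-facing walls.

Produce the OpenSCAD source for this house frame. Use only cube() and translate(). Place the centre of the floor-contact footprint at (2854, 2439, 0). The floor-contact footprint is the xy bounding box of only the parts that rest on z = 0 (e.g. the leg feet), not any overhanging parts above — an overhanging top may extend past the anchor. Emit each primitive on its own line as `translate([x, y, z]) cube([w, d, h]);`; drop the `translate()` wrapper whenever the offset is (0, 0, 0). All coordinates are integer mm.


translate([194, 164, 0]) cube([5320, 97, 2450]);
translate([194, 4617, 0]) cube([5320, 97, 2450]);
translate([194, 261, 0]) cube([97, 4356, 2450]);
translate([5417, 261, 0]) cube([97, 4356, 2450]);


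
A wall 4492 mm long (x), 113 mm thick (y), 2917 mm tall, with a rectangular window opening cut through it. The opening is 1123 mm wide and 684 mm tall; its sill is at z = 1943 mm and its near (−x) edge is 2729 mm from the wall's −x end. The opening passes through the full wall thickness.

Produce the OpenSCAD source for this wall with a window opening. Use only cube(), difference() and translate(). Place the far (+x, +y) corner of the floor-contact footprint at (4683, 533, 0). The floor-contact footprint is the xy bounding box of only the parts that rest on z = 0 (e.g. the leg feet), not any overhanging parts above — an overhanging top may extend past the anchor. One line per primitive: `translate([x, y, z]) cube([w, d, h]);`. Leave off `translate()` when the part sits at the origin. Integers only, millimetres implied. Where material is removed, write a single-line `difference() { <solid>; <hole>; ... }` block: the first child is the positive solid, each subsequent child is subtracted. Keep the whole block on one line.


difference() { translate([191, 420, 0]) cube([4492, 113, 2917]); translate([2920, 420, 1943]) cube([1123, 113, 684]); }


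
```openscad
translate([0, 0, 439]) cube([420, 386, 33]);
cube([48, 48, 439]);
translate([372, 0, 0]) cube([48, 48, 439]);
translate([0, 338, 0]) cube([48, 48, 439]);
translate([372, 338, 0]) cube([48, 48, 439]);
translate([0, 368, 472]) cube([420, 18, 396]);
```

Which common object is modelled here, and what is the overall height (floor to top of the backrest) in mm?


A chair. The overall height is 868 mm.

A slab on four corner posts with a tall panel at the back — a chair. The seat slab sits at z = 439 with thickness 33, and the 396 mm backrest starts at the seat top, so the overall height is 439 + 33 + 396 = 868 mm.


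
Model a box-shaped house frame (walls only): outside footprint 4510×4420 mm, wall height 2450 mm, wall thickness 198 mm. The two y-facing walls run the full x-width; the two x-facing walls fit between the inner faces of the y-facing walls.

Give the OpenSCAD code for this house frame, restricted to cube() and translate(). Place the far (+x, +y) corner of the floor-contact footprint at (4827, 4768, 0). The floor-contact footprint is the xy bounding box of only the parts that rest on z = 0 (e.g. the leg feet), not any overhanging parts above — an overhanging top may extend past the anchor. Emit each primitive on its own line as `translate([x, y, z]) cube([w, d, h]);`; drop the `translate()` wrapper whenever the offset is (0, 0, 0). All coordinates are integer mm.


translate([317, 348, 0]) cube([4510, 198, 2450]);
translate([317, 4570, 0]) cube([4510, 198, 2450]);
translate([317, 546, 0]) cube([198, 4024, 2450]);
translate([4629, 546, 0]) cube([198, 4024, 2450]);


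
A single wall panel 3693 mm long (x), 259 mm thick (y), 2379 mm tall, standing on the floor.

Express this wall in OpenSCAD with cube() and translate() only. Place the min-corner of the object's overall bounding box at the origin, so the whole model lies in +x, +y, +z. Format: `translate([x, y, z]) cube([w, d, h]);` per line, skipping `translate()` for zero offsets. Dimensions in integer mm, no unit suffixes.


cube([3693, 259, 2379]);


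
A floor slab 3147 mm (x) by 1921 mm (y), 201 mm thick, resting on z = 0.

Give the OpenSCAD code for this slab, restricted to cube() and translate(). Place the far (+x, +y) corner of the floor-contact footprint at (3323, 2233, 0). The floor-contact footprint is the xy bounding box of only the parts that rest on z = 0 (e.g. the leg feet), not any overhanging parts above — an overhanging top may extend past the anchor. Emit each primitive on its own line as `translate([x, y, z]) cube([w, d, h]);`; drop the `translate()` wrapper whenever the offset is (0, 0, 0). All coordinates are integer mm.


translate([176, 312, 0]) cube([3147, 1921, 201]);


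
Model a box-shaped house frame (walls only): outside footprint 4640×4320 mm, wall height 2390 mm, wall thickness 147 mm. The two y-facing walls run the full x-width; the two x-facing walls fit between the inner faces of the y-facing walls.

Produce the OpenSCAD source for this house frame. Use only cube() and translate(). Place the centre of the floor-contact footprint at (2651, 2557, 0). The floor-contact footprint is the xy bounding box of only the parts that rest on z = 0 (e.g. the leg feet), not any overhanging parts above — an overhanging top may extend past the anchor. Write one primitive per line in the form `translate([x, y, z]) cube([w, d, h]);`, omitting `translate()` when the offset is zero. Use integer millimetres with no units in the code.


translate([331, 397, 0]) cube([4640, 147, 2390]);
translate([331, 4570, 0]) cube([4640, 147, 2390]);
translate([331, 544, 0]) cube([147, 4026, 2390]);
translate([4824, 544, 0]) cube([147, 4026, 2390]);


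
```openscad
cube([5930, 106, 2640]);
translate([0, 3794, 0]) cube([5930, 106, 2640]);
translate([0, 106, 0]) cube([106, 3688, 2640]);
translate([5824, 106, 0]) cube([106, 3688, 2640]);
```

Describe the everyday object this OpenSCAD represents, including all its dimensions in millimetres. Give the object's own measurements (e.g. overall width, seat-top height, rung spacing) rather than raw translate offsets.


The wall frame of a small rectangular building: four walls, each 2640 mm tall and 106 mm thick, enclosing a footprint 5930 mm (x) by 3900 mm (y) outside-to-outside, with no floor or roof. The front and back walls (the −y and +y sides) span the full width; the two side walls fit between them.


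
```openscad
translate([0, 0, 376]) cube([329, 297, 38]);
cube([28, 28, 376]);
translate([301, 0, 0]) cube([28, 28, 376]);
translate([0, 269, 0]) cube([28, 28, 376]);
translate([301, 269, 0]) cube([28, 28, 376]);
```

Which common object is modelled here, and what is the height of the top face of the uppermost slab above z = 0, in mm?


A stool. The seat height is 414 mm.

A 329×297×38 slab at z = 376 on four corner posts — a stool. The seat top is 376 + 38 = 414 mm.


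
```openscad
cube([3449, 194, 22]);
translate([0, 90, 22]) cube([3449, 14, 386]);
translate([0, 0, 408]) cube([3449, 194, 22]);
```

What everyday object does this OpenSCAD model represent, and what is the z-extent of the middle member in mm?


An I-beam. The web height is 386 mm.

Two wide flanges with a thin centred web — an I-beam. Overall 430 mm minus two 22 mm flanges gives a web of 430 − 2·22 = 386 mm.


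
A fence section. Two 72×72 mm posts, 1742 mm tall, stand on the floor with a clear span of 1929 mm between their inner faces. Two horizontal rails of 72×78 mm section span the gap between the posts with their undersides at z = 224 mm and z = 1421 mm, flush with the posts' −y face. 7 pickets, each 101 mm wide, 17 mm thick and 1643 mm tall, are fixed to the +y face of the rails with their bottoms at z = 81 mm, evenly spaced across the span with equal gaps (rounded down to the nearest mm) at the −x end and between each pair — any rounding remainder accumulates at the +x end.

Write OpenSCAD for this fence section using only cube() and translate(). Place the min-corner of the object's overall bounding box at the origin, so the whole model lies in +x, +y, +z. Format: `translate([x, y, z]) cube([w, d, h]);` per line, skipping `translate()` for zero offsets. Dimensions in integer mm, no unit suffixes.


cube([72, 72, 1742]);
translate([2001, 0, 0]) cube([72, 72, 1742]);
translate([72, 0, 224]) cube([1929, 72, 78]);
translate([72, 0, 1421]) cube([1929, 72, 78]);
translate([224, 72, 81]) cube([101, 17, 1643]);
translate([477, 72, 81]) cube([101, 17, 1643]);
translate([730, 72, 81]) cube([101, 17, 1643]);
translate([983, 72, 81]) cube([101, 17, 1643]);
translate([1236, 72, 81]) cube([101, 17, 1643]);
translate([1489, 72, 81]) cube([101, 17, 1643]);
translate([1742, 72, 81]) cube([101, 17, 1643]);


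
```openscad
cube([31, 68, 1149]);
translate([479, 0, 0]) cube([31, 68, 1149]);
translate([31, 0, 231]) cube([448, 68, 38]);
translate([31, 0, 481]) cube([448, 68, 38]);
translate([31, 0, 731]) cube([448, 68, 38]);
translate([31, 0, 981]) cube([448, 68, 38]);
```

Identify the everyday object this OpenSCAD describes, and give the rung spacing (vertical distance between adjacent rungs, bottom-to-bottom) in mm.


A ladder. The rung spacing is 250 mm.

Two tall 31×68 posts with 4 short bars between them — a ladder. Adjacent rungs sit at z = 231 and z = 481, so the spacing is 481 − 231 = 250 mm.


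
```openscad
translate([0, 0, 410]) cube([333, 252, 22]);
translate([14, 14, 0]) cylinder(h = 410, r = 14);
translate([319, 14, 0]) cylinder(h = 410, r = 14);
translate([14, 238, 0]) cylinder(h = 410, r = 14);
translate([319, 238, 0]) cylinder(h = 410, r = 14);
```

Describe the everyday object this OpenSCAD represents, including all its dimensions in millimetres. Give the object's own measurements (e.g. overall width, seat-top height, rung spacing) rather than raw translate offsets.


A four-legged stool. The seat is a 333×252×22 mm slab whose top surface is at z = 432 mm; four round legs, each 28 mm in diameter, run from the floor (z = 0) to the underside of the seat, each leg's axis is inset half a diameter from the nearest pair of seat edges (so the leg's bounding box is flush with the corner).


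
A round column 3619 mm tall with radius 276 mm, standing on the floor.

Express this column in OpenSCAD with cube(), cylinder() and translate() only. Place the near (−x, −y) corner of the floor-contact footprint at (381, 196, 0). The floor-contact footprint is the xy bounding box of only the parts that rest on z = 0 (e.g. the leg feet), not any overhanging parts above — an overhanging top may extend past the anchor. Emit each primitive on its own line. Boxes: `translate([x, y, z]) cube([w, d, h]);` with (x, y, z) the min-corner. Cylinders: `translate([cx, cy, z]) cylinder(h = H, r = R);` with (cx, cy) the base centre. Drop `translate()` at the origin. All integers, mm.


translate([657, 472, 0]) cylinder(h = 3619, r = 276);


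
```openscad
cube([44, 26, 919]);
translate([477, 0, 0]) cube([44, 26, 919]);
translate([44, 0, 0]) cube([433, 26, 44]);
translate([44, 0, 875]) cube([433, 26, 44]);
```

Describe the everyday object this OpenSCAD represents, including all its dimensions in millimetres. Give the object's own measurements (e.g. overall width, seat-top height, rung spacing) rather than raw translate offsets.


A rectangular picture frame lying in the x–z plane (depth along y). The opening is 433 mm wide (x) by 831 mm tall (z), surrounded by a border 44 mm wide on all four sides. The frame is 26 mm deep and is made of two full-height vertical stiles with two horizontal rails fitted between them.


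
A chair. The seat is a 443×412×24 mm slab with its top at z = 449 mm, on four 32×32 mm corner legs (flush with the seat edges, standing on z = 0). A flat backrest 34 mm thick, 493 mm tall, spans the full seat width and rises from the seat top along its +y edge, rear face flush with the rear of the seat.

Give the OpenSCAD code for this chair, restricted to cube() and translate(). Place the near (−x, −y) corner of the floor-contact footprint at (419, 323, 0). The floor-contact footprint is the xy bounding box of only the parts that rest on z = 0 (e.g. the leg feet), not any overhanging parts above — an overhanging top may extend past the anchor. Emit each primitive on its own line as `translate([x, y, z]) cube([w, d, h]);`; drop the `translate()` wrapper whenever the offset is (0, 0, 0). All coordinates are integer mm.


translate([419, 323, 425]) cube([443, 412, 24]);
translate([419, 323, 0]) cube([32, 32, 425]);
translate([830, 323, 0]) cube([32, 32, 425]);
translate([419, 703, 0]) cube([32, 32, 425]);
translate([830, 703, 0]) cube([32, 32, 425]);
translate([419, 701, 449]) cube([443, 34, 493]);


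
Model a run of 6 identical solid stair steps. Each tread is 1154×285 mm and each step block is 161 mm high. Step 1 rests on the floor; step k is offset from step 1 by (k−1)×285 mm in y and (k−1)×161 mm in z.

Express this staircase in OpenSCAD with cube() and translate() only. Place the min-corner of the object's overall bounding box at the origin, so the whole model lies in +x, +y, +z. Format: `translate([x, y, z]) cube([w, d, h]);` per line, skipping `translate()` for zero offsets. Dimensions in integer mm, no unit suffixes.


cube([1154, 285, 161]);
translate([0, 285, 161]) cube([1154, 285, 161]);
translate([0, 570, 322]) cube([1154, 285, 161]);
translate([0, 855, 483]) cube([1154, 285, 161]);
translate([0, 1140, 644]) cube([1154, 285, 161]);
translate([0, 1425, 805]) cube([1154, 285, 161]);


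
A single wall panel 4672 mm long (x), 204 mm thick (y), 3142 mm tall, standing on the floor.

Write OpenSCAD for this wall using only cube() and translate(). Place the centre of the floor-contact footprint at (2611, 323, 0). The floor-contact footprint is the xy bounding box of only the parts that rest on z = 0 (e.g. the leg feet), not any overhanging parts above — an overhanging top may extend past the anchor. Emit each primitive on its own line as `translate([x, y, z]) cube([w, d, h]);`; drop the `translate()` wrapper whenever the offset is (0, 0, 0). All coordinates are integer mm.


translate([275, 221, 0]) cube([4672, 204, 3142]);


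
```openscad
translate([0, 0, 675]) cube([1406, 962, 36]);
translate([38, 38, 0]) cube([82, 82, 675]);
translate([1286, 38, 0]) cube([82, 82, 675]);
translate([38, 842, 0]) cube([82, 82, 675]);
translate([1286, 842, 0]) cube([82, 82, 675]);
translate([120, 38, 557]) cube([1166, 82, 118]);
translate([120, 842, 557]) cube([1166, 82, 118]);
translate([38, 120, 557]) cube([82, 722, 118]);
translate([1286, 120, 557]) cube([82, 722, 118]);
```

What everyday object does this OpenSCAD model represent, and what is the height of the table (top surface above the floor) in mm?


A table. The table height is 711 mm.

A 1406×962×36 slab sits at z = 675 on four 82 mm square posts — a table. The top surface is at 675 + 36 = 711 mm.


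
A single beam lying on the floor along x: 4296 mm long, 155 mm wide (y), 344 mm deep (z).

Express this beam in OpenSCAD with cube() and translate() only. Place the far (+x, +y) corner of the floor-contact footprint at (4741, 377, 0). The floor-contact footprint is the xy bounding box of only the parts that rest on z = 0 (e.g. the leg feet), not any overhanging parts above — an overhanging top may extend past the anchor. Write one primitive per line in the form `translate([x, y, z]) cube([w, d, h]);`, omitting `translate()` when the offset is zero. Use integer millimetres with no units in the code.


translate([445, 222, 0]) cube([4296, 155, 344]);


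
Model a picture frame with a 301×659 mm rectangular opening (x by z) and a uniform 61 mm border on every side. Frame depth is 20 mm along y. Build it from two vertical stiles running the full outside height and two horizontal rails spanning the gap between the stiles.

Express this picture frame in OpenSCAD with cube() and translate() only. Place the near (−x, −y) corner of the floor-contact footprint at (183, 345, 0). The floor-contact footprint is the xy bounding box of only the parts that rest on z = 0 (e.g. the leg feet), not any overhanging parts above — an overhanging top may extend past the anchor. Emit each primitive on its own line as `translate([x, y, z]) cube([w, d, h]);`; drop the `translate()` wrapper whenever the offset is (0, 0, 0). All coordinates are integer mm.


translate([183, 345, 0]) cube([61, 20, 781]);
translate([545, 345, 0]) cube([61, 20, 781]);
translate([244, 345, 0]) cube([301, 20, 61]);
translate([244, 345, 720]) cube([301, 20, 61]);


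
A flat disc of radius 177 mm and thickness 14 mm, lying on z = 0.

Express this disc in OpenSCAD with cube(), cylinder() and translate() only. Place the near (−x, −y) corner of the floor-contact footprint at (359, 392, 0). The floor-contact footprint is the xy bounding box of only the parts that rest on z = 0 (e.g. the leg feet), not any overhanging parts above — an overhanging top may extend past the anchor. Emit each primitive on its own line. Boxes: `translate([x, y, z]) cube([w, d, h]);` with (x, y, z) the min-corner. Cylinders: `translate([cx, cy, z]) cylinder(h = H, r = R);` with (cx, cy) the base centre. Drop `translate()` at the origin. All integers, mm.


translate([536, 569, 0]) cylinder(h = 14, r = 177);


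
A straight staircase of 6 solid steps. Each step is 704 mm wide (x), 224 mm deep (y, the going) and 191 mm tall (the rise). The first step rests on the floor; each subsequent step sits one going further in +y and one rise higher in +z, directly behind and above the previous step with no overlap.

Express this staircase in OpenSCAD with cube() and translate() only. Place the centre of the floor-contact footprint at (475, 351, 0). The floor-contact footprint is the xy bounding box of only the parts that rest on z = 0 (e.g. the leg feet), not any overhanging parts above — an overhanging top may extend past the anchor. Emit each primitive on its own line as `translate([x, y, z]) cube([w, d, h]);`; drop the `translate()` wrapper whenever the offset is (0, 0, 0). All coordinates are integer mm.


translate([123, 239, 0]) cube([704, 224, 191]);
translate([123, 463, 191]) cube([704, 224, 191]);
translate([123, 687, 382]) cube([704, 224, 191]);
translate([123, 911, 573]) cube([704, 224, 191]);
translate([123, 1135, 764]) cube([704, 224, 191]);
translate([123, 1359, 955]) cube([704, 224, 191]);


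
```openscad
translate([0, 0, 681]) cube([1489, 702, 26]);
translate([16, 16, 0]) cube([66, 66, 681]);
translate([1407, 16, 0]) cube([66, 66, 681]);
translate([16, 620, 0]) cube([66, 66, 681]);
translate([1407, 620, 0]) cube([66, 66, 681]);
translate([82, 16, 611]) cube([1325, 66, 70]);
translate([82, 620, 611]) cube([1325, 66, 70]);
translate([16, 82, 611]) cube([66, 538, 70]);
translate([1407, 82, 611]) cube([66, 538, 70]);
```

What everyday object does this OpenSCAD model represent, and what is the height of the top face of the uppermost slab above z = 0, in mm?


A table. The table height is 707 mm.

A 1489×702×26 slab sits at z = 681 on four 66 mm square posts — a table. The top surface is at 681 + 26 = 707 mm.


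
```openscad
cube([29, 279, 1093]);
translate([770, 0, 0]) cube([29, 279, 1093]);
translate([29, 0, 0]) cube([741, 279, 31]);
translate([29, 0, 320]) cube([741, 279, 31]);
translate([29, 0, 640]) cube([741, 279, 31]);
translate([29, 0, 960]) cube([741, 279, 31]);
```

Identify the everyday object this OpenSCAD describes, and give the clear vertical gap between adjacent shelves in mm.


A bookshelf. The clear shelf gap is 289 mm.

Two tall side panels with 4 horizontal boards between them — a bookshelf. The first two shelf undersides are at z = 0 and z = 320; with shelf thickness 31, the clear gap is 320 − 0 − 31 = 289 mm.


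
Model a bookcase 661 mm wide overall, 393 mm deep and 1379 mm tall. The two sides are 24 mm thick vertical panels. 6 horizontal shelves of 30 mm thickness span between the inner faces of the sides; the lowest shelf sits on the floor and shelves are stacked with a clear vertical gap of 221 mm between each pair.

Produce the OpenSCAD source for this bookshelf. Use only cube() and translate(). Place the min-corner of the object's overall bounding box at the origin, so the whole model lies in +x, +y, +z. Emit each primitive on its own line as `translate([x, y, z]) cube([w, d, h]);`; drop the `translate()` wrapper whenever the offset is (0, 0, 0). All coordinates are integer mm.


cube([24, 393, 1379]);
translate([637, 0, 0]) cube([24, 393, 1379]);
translate([24, 0, 0]) cube([613, 393, 30]);
translate([24, 0, 251]) cube([613, 393, 30]);
translate([24, 0, 502]) cube([613, 393, 30]);
translate([24, 0, 753]) cube([613, 393, 30]);
translate([24, 0, 1004]) cube([613, 393, 30]);
translate([24, 0, 1255]) cube([613, 393, 30]);


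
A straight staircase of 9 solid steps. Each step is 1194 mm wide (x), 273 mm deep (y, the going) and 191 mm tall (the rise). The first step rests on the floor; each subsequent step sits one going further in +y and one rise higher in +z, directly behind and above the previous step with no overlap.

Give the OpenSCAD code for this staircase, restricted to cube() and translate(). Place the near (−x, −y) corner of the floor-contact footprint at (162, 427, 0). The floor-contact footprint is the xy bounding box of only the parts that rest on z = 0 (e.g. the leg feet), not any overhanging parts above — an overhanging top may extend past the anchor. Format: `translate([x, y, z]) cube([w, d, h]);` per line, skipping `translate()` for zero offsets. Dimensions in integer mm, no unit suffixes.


translate([162, 427, 0]) cube([1194, 273, 191]);
translate([162, 700, 191]) cube([1194, 273, 191]);
translate([162, 973, 382]) cube([1194, 273, 191]);
translate([162, 1246, 573]) cube([1194, 273, 191]);
translate([162, 1519, 764]) cube([1194, 273, 191]);
translate([162, 1792, 955]) cube([1194, 273, 191]);
translate([162, 2065, 1146]) cube([1194, 273, 191]);
translate([162, 2338, 1337]) cube([1194, 273, 191]);
translate([162, 2611, 1528]) cube([1194, 273, 191]);


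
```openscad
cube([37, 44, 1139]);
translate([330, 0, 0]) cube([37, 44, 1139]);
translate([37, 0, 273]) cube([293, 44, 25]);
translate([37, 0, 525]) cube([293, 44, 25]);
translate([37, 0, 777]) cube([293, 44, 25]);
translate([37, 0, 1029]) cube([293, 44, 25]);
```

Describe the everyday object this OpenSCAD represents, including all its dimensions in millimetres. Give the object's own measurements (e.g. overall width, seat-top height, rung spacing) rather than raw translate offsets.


A straight ladder. Two 37×44 mm vertical rails, 1139 mm tall, stand 367 mm apart (outside-to-outside) with their front faces coplanar on the −y side. 4 rungs, each 44 mm deep and 25 mm tall, span between the inner faces of the rails, front faces flush with the rails. The lowest rung's underside is at z = 273 mm and rungs are spaced 252 mm apart (underside to underside).


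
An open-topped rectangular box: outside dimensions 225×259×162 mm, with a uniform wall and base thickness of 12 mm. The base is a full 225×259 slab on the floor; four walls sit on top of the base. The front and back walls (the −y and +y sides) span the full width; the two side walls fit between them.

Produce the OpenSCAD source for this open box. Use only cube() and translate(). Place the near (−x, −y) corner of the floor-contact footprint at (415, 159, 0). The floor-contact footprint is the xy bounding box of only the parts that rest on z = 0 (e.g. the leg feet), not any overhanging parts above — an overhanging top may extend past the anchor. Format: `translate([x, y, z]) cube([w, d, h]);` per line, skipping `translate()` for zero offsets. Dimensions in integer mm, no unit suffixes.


translate([415, 159, 0]) cube([225, 259, 12]);
translate([415, 159, 12]) cube([225, 12, 150]);
translate([415, 406, 12]) cube([225, 12, 150]);
translate([415, 171, 12]) cube([12, 235, 150]);
translate([628, 171, 12]) cube([12, 235, 150]);


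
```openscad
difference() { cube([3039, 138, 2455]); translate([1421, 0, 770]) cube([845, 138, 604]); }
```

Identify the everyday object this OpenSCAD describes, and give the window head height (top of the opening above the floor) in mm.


A wall with a window opening. The window head height is 1374 mm.

A wall with a rectangular opening subtracted — a window. Sill at z = 770, opening 604 mm tall, so the head is at 770 + 604 = 1374 mm.


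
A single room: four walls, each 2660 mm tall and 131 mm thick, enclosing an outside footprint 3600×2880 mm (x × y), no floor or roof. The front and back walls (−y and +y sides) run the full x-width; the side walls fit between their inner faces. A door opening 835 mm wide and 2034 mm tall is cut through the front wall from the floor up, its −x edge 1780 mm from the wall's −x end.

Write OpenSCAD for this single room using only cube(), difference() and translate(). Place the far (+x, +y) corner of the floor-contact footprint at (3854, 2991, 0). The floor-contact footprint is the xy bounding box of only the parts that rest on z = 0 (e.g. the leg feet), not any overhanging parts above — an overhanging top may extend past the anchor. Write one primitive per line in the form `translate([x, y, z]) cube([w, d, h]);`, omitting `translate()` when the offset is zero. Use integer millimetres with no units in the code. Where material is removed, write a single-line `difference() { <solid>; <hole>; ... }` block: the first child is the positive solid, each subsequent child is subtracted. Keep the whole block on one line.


difference() { translate([254, 111, 0]) cube([3600, 131, 2660]); translate([2034, 111, 0]) cube([835, 131, 2034]); }
translate([254, 2860, 0]) cube([3600, 131, 2660]);
translate([254, 242, 0]) cube([131, 2618, 2660]);
translate([3723, 242, 0]) cube([131, 2618, 2660]);


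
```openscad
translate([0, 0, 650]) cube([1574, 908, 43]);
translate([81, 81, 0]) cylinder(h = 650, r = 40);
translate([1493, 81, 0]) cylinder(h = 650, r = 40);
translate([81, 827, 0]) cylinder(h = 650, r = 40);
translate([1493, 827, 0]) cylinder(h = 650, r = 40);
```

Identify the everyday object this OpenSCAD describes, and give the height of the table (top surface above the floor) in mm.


A table. The table height is 693 mm.

A 1574×908×43 slab sits at z = 650 on four Ø80 mm round legs — a table. The top surface is at 650 + 43 = 693 mm.


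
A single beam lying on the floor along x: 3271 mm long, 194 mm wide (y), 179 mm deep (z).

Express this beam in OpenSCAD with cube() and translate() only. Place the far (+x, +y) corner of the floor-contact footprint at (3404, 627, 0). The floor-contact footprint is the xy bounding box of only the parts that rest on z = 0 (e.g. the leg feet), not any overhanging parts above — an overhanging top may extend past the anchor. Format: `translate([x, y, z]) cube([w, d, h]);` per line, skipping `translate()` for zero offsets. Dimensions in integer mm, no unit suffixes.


translate([133, 433, 0]) cube([3271, 194, 179]);


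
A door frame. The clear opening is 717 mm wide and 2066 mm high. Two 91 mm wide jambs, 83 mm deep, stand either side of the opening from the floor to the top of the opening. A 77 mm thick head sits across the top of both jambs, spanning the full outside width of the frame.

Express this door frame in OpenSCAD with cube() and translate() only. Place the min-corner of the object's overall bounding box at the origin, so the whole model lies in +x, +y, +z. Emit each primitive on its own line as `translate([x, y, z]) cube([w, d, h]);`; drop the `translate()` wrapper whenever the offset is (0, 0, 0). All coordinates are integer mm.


cube([91, 83, 2066]);
translate([808, 0, 0]) cube([91, 83, 2066]);
translate([0, 0, 2066]) cube([899, 83, 77]);


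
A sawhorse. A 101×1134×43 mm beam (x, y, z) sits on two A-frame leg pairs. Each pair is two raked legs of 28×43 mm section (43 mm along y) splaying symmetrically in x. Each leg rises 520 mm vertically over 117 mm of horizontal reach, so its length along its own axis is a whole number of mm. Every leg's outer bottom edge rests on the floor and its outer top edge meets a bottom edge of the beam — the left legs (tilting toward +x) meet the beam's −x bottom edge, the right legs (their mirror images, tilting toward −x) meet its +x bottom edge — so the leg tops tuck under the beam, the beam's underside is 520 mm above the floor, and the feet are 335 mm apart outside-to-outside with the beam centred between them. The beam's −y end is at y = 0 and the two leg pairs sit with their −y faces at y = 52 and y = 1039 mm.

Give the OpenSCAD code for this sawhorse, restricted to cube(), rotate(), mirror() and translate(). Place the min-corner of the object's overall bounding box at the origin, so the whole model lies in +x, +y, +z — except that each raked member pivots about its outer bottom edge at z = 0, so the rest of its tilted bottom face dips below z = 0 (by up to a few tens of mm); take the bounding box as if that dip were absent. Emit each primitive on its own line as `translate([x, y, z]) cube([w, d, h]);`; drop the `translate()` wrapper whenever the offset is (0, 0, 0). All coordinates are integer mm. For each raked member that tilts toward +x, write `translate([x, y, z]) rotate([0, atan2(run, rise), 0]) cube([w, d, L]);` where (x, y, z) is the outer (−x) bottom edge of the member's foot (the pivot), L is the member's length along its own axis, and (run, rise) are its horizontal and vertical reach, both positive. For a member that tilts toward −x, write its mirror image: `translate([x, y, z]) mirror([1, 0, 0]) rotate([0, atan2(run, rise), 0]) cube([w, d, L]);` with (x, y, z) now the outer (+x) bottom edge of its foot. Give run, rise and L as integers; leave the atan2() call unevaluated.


translate([117, 0, 520]) cube([101, 1134, 43]);
translate([0, 52, 0]) rotate([0, atan2(117, 520), 0]) cube([28, 43, 533]);
translate([335, 52, 0]) mirror([1, 0, 0]) rotate([0, atan2(117, 520), 0]) cube([28, 43, 533]);
translate([0, 1039, 0]) rotate([0, atan2(117, 520), 0]) cube([28, 43, 533]);
translate([335, 1039, 0]) mirror([1, 0, 0]) rotate([0, atan2(117, 520), 0]) cube([28, 43, 533]);


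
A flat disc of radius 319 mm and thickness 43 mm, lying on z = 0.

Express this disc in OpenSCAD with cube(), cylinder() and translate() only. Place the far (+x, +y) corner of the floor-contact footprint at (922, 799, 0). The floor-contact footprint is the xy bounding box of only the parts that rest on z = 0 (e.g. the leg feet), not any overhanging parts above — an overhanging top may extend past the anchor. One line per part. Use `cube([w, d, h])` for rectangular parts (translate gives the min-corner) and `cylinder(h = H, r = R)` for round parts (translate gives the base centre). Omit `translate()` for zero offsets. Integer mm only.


translate([603, 480, 0]) cylinder(h = 43, r = 319);


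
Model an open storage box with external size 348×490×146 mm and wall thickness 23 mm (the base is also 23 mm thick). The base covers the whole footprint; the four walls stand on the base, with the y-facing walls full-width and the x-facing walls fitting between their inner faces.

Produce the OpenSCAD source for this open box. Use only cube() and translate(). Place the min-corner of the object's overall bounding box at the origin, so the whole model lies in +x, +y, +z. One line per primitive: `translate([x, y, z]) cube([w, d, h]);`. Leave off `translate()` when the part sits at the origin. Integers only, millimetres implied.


cube([348, 490, 23]);
translate([0, 0, 23]) cube([348, 23, 123]);
translate([0, 467, 23]) cube([348, 23, 123]);
translate([0, 23, 23]) cube([23, 444, 123]);
translate([325, 23, 23]) cube([23, 444, 123]);


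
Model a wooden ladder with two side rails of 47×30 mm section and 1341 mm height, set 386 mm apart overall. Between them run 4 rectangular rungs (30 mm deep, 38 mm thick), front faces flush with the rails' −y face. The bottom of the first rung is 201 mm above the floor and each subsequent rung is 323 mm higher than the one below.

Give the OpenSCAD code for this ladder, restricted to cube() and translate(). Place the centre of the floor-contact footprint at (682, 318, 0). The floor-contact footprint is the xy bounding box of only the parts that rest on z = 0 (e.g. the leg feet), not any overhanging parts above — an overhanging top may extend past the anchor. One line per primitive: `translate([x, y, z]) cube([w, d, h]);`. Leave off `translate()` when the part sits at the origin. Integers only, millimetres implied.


translate([489, 303, 0]) cube([47, 30, 1341]);
translate([828, 303, 0]) cube([47, 30, 1341]);
translate([536, 303, 201]) cube([292, 30, 38]);
translate([536, 303, 524]) cube([292, 30, 38]);
translate([536, 303, 847]) cube([292, 30, 38]);
translate([536, 303, 1170]) cube([292, 30, 38]);


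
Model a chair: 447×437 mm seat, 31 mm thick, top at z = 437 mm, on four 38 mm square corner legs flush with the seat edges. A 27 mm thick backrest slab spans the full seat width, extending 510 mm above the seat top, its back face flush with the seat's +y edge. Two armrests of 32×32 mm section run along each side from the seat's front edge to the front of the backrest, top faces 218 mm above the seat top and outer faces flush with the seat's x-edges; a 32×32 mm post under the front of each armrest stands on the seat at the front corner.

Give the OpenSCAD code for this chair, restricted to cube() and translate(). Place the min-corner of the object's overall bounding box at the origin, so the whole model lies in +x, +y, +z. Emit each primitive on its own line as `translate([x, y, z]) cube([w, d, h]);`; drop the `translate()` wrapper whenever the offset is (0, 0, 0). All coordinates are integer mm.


translate([0, 0, 406]) cube([447, 437, 31]);
cube([38, 38, 406]);
translate([409, 0, 0]) cube([38, 38, 406]);
translate([0, 399, 0]) cube([38, 38, 406]);
translate([409, 399, 0]) cube([38, 38, 406]);
translate([0, 410, 437]) cube([447, 27, 510]);
translate([0, 0, 623]) cube([32, 410, 32]);
translate([415, 0, 623]) cube([32, 410, 32]);
translate([0, 0, 437]) cube([32, 32, 186]);
translate([415, 0, 437]) cube([32, 32, 186]);
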